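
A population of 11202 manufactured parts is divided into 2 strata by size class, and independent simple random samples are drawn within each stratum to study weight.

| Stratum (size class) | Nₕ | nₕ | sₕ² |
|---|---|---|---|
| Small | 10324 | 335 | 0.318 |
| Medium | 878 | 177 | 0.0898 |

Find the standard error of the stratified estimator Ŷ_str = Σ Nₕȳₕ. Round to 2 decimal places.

313.38

Var(Ŷ_str) = Σₕ Nₕ²(1 − fₕ)sₕ²/nₕ.
Small: 10324²·(1 − 335/10324)·0.318/335 = 97893.154.
Medium: 878²·(1 − 177/878)·0.0898/177 = 312.25946.
Sum = 98205.413.
SE = √(98205.413) = 313.38.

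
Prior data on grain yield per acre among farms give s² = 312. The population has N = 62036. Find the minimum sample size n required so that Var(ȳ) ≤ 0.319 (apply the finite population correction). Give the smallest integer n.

963

Without fpc, n₀ = s²/D = 312/0.319 = 978.0564.
With fpc, (1 − n/N)·s²/n ≤ D requires n ≥ n₀/(1 + n₀/N) = 978.0564/(1 + 978.0564/62036) = 962.8758.
Rounding up, n = 963.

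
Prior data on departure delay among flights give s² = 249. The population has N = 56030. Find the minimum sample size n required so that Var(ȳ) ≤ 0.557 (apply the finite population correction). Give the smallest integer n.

Without fpc, n₀ = s²/D = 249/0.557 = 447.0377.
With fpc, (1 − n/N)·s²/n ≤ D requires n ≥ n₀/(1 + n₀/N) = 447.0377/(1 + 447.0377/56030) = 443.4992.
Rounding up, n = 444.

444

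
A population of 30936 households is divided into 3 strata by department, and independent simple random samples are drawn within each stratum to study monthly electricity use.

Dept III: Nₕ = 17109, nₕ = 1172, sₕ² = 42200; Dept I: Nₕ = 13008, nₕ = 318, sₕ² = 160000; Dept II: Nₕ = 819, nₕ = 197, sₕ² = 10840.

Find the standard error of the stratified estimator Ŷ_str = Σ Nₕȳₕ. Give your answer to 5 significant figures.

304800

Var(Ŷ_str) = Σₕ Nₕ²(1 − fₕ)sₕ²/nₕ.
Dept III: 17109²·(1 − 1172/17109)·42200/1172 = 9.817842 × 10^9.
Dept I: 13008²·(1 − 318/13008)·160000/318 = 8.3054853 × 10^10.
Dept II: 819²·(1 − 197/819)·10840/197 = 2.8030919 × 10^7.
Sum = 9.2900726 × 10^10.
SE = √(9.2900726 × 10^10) = 304800.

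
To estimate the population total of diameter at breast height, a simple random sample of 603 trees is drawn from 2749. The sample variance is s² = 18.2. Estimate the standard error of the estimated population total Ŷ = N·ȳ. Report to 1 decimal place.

Var(Ŷ) = N²·Var(ȳ) = N²·(1 − n/N)·s²/n.
f = 603/2749 = 0.21935249; Var(ȳ) = 0.78064751·18.2/603 = 0.023561832.
Var(Ŷ) = 2749² · 0.023561832 = 178056.79.
SE(Ŷ) = √(178056.79) = 422.0.

422.0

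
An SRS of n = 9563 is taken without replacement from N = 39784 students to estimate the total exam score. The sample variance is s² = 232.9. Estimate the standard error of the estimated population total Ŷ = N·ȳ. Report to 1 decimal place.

Var(Ŷ) = N²·Var(ȳ) = N²·(1 − n/N)·s²/n.
f = 9563/39784 = 0.24037301; Var(ȳ) = 0.75962699·232.9/9563 = 0.01850017.
Var(Ŷ) = 39784² · 0.01850017 = 2.9281452 × 10^7.
SE(Ŷ) = √(2.9281452 × 10^7) = 5411.2.

5411.2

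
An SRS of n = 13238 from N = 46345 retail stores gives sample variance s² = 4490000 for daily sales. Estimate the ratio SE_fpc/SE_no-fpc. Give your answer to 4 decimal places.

f = n/N = 13238/46345 = 0.28564031.
SE_no-fpc = √(s²/n) = 18.416707; SE_fpc = √((1−f)s²/n) = 15.565764.
Ratio = √(1−f) = 0.84519802.

0.8452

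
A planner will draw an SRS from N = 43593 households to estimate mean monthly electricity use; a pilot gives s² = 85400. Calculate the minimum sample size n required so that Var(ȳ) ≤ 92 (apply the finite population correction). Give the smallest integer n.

Without fpc, n₀ = s²/D = 85400/92 = 928.2609.
With fpc, (1 − n/N)·s²/n ≤ D requires n ≥ n₀/(1 + n₀/N) = 928.2609/(1 + 928.2609/43593) = 908.9068.
Rounding up, n = 909.

909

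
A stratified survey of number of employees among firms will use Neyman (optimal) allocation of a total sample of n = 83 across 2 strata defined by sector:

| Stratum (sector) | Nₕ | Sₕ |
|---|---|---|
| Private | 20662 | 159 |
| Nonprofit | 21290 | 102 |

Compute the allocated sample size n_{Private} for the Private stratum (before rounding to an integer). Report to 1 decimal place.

50.0

Neyman allocation: nₕ = n·NₕSₕ / Σⱼ NⱼSⱼ.
Σ NⱼSⱼ = 20662·159 + 21290·102 = 5.456838 × 10^6.
n_{Private} = 83·20662·159 / (5.456838 × 10^6) = 50.0.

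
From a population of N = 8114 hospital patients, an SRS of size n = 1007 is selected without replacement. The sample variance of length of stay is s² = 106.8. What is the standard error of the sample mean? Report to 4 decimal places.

0.3048

Under SRS without replacement, Var(ȳ) = (1 − f)·s²/n with f = n/N = 1007/8114 = 0.12410648.
Var(ȳ) = (1 − 0.12410648)·106.8/1007 = 0.87589352·0.1060576 = 0.092895162.
SE(ȳ) = √(0.092895162) = 0.3048.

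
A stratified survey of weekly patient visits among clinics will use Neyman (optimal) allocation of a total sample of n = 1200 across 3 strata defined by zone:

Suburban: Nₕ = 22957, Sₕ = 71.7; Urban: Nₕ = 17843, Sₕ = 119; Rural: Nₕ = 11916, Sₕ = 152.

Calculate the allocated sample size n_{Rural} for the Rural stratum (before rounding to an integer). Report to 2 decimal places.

389.47

Neyman allocation: nₕ = n·NₕSₕ / Σⱼ NⱼSⱼ.
Σ NⱼSⱼ = 22957·71.7 + 17843·119 + 11916·152 = 5.5805659 × 10^6.
n_{Rural} = 1200·11916·152 / (5.5805659 × 10^6) = 389.47.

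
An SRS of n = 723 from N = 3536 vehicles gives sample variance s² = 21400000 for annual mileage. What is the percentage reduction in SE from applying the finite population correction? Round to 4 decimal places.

f = n/N = 723/3536 = 0.20446833.
SE_no-fpc = √(s²/n) = 172.04329; SE_fpc = √((1−f)s²/n) = 153.44985.
Ratio = √(1−f) = 0.89192582. Reduction = 100·(1 − 0.89192582) = 10.8074%.

10.8074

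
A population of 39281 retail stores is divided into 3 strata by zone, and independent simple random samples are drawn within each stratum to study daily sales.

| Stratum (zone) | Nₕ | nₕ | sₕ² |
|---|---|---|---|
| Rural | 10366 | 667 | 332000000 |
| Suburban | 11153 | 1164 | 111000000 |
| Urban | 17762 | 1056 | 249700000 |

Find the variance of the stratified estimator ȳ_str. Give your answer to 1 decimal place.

Var(ȳ_str) = Σₕ Wₕ²(1 − fₕ)sₕ²/nₕ with Wₕ = Nₕ/N, N = 39281.
Rural: Wₕ = 0.26389349; term = 0.26389349²·(1 − 0.06434497)·332000000/667 = 32432.867.
Suburban: Wₕ = 0.28392862; term = 0.28392862²·(1 − 0.10436654)·111000000/1164 = 6885.233.
Urban: Wₕ = 0.45217790; term = 0.45217790²·(1 − 0.05945276)·249700000/1056 = 45473.03.
Sum = 84791.13.

84791.1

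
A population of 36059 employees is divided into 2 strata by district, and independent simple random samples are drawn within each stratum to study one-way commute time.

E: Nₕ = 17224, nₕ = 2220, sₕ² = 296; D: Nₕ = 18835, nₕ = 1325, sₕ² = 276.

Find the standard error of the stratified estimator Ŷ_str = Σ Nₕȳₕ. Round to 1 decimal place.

Var(Ŷ_str) = Σₕ Nₕ²(1 − fₕ)sₕ²/nₕ.
E: 17224²·(1 − 2220/17224)·296/2220 = 3.4457186 × 10^7.
D: 18835²·(1 − 1325/18835)·276/1325 = 6.8698139 × 10^7.
Sum = 1.0315533 × 10^8.
SE = √(1.0315533 × 10^8) = 10156.5.

10156.5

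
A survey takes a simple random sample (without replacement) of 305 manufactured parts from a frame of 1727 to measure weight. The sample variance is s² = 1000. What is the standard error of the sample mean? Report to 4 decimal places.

1.6431

Under SRS without replacement, Var(ȳ) = (1 − f)·s²/n with f = n/N = 305/1727 = 0.17660683.
Var(ȳ) = (1 − 0.17660683)·1000/305 = 0.82339317·3.2786885 = 2.6996497.
SE(ȳ) = √(2.6996497) = 1.6431.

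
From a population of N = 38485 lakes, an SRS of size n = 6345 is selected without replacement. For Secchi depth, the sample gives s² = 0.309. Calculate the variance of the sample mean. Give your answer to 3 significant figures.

4.07 × 10^-5

Under SRS without replacement, Var(ȳ) = (1 − f)·s²/n with f = n/N = 6345/38485 = 0.16486943.
Var(ȳ) = (1 − 0.16486943)·0.309/6345 = 0.83513057·4.8699764 × 10^-5 = 4.0670661 × 10^-5.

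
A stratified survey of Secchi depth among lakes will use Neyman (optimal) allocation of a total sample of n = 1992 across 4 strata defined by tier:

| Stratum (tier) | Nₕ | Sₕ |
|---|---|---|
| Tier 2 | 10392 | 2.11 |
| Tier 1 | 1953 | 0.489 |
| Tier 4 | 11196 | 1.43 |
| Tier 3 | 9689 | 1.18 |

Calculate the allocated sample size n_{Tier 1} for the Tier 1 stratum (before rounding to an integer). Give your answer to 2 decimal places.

37.80

Neyman allocation: nₕ = n·NₕSₕ / Σⱼ NⱼSⱼ.
Σ NⱼSⱼ = 10392·2.11 + 1953·0.489 + 11196·1.43 + 9689·1.18 = 50325.437.
n_{Tier 1} = 1992·1953·0.489 / 50325.437 = 37.80.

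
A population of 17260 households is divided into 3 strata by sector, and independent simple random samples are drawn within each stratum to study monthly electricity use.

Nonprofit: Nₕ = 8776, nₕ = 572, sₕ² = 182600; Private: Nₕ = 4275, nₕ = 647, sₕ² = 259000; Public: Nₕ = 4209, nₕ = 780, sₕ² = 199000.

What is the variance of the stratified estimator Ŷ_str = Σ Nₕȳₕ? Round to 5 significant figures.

3.2875 × 10^10

Var(Ŷ_str) = Σₕ Nₕ²(1 − fₕ)sₕ²/nₕ.
Nonprofit: 8776²·(1 − 572/8776)·182600/572 = 2.2984074 × 10^10.
Private: 4275²·(1 − 647/4275)·259000/647 = 6.2086743 × 10^9.
Public: 4209²·(1 − 780/4209)·199000/780 = 3.6821789 × 10^9.
Sum = 3.2874927 × 10^10.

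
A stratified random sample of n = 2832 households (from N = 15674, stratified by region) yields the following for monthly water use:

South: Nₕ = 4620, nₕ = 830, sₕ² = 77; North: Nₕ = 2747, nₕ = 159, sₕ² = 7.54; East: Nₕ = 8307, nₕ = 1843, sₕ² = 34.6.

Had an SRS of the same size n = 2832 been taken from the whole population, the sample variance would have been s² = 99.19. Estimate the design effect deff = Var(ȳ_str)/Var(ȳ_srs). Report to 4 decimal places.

0.4212

Var(ȳ_str) = Σ Wₕ²(1−fₕ)sₕ²/nₕ with Wₕ = Nₕ/15674:
  South: (4620/15674)²·(1−830/4620)·77/830 = 0.0066120196
  North: (2747/15674)²·(1−159/2747)·7.54/159 = 0.0013722634
  East: (8307/15674)²·(1−1843/8307)·34.6/1843 = 0.0041033318
  → Var(ȳ_str) = 0.012087615.
Var(ȳ_srs) = (1 − 2832/15674)·99.19/2832 = 0.028696403.
deff = 0.012087615 / 0.028696403 = 0.4212.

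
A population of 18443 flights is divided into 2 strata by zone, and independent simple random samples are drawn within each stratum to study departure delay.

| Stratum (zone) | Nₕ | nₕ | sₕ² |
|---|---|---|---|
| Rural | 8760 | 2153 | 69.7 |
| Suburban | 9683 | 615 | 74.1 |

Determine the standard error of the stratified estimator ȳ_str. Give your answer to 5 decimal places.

0.19134

Var(ȳ_str) = Σₕ Wₕ²(1 − fₕ)sₕ²/nₕ with Wₕ = Nₕ/N, N = 18443.
Rural: Wₕ = 0.47497696; term = 0.47497696²·(1 − 0.24577626)·69.7/2153 = 0.0055085086.
Suburban: Wₕ = 0.52502304; term = 0.52502304²·(1 − 0.06351337)·74.1/615 = 0.031102937.
Sum = 0.036611446.
SE = √(0.036611446) = 0.19134.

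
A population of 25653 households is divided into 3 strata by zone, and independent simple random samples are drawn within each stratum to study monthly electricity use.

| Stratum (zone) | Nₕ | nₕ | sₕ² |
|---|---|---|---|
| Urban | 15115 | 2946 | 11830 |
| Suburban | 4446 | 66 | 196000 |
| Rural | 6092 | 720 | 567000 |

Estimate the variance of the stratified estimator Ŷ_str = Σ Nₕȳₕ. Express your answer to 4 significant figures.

8.434 × 10^10

Var(Ŷ_str) = Σₕ Nₕ²(1 − fₕ)sₕ²/nₕ.
Urban: 15115²·(1 − 2946/15115)·11830/2946 = 7.3860976 × 10^8.
Suburban: 4446²·(1 − 66/4446)·196000/66 = 5.7830335 × 10^10.
Rural: 6092²·(1 − 720/6092)·567000/720 = 2.5771901 × 10^10.
Sum = 8.4340846 × 10^10.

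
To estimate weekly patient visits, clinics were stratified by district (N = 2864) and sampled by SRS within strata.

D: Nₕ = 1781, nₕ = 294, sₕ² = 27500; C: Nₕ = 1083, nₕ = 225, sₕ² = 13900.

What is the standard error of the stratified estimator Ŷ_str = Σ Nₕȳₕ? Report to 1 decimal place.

17467.8

Var(Ŷ_str) = Σₕ Nₕ²(1 − fₕ)sₕ²/nₕ.
D: 1781²·(1 − 294/1781)·27500/294 = 2.4771953 × 10^8.
C: 1083²·(1 − 225/1083)·13900/225 = 5.7404776 × 10^7.
Sum = 3.0512431 × 10^8.
SE = √(3.0512431 × 10^8) = 17467.8.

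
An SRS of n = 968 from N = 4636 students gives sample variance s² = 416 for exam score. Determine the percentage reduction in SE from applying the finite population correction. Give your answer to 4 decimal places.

f = n/N = 968/4636 = 0.20880069.
SE_no-fpc = √(s²/n) = 0.65555478; SE_fpc = √((1−f)s²/n) = 0.58311194.
Ratio = √(1−f) = 0.88949385. Reduction = 100·(1 − 0.88949385) = 11.0506%.

11.0506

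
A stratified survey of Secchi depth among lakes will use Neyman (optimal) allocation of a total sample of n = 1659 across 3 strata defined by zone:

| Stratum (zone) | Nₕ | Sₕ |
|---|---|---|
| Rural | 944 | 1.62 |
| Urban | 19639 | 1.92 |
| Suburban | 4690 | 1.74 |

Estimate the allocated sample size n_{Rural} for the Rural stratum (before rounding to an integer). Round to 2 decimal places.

53.53

Neyman allocation: nₕ = n·NₕSₕ / Σⱼ NⱼSⱼ.
Σ NⱼSⱼ = 944·1.62 + 19639·1.92 + 4690·1.74 = 47396.76.
n_{Rural} = 1659·944·1.62 / 47396.76 = 53.53.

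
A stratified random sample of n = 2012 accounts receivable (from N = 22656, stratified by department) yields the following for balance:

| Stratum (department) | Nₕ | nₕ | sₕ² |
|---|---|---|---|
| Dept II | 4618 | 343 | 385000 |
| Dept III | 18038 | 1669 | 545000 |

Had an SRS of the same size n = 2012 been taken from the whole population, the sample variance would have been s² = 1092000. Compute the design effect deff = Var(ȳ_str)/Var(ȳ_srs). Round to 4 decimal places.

0.4671

Var(ȳ_str) = Σ Wₕ²(1−fₕ)sₕ²/nₕ with Wₕ = Nₕ/22656:
  Dept II: (4618/22656)²·(1−343/4618)·385000/343 = 43.170809
  Dept III: (18038/22656)²·(1−1669/18038)·545000/1669 = 187.83833
  → Var(ȳ_str) = 231.00914.
Var(ȳ_srs) = (1 − 2012/22656)·1092000/2012 = 494.54439.
deff = 231.00914 / 494.54439 = 0.4671.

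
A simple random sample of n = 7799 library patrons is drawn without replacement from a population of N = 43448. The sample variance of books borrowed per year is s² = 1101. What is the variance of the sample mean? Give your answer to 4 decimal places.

0.1158

Under SRS without replacement, Var(ȳ) = (1 − f)·s²/n with f = n/N = 7799/43448 = 0.17950193.
Var(ȳ) = (1 − 0.17950193)·1101/7799 = 0.82049807·0.14117195 = 0.11583131.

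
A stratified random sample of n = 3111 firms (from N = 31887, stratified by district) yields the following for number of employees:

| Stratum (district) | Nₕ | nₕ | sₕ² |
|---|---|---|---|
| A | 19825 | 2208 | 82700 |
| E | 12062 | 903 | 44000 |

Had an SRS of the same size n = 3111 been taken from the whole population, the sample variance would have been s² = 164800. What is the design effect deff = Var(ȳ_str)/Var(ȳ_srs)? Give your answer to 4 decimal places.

0.4041

Var(ȳ_str) = Σ Wₕ²(1−fₕ)sₕ²/nₕ with Wₕ = Nₕ/31887:
  A: (19825/31887)²·(1−2208/19825)·82700/2208 = 12.865429
  E: (12062/31887)²·(1−903/12062)·44000/903 = 6.450334
  → Var(ȳ_str) = 19.315763.
Var(ȳ_srs) = (1 − 3111/31887)·164800/3111 = 47.80507.
deff = 19.315763 / 47.80507 = 0.4041.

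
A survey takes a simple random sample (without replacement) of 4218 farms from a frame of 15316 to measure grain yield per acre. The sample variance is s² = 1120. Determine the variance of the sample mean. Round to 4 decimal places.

0.1924

Under SRS without replacement, Var(ȳ) = (1 − f)·s²/n with f = n/N = 4218/15316 = 0.27539828.
Var(ȳ) = (1 − 0.27539828)·1120/4218 = 0.72460172·0.26552869 = 0.19240254.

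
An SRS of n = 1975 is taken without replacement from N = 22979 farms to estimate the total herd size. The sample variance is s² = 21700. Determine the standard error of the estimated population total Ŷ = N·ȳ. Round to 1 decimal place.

Var(Ŷ) = N²·Var(ȳ) = N²·(1 − n/N)·s²/n.
f = 1975/22979 = 0.08594804; Var(ȳ) = 0.91405196·21700/1975 = 10.043001.
Var(Ŷ) = 22979² · 10.043001 = 5.3030504 × 10^9.
SE(Ŷ) = √(5.3030504 × 10^9) = 72822.0.

72822.0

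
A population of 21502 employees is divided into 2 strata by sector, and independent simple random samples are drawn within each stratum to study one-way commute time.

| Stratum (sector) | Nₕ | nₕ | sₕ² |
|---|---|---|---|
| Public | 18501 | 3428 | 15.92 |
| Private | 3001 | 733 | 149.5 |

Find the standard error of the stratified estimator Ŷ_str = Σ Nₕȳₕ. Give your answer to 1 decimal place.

Var(Ŷ_str) = Σₕ Nₕ²(1 − fₕ)sₕ²/nₕ.
Public: 18501²·(1 − 3428/18501)·15.92/3428 = 1.2950817 × 10^6.
Private: 3001²·(1 − 733/3001)·149.5/733 = 1.3881815 × 10^6.
Sum = 2.6832632 × 10^6.
SE = √(2.6832632 × 10^6) = 1638.1.

1638.1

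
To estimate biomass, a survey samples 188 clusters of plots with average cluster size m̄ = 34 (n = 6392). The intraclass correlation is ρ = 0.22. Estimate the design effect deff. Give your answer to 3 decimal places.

deff = 1 + (34 − 1)·0.22 = 1 + 7.26 = 8.26.

8.260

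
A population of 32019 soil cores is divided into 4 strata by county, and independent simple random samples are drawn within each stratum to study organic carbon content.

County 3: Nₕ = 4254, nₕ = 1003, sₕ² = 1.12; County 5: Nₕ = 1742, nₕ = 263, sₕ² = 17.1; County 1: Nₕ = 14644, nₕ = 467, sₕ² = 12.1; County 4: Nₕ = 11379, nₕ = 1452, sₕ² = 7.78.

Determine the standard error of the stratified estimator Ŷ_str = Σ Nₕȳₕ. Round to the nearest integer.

Var(Ŷ_str) = Σₕ Nₕ²(1 − fₕ)sₕ²/nₕ.
County 3: 4254²·(1 − 1003/4254)·1.12/1003 = 15442.995.
County 5: 1742²·(1 − 263/1742)·17.1/263 = 167516.15.
County 1: 14644²·(1 − 467/14644)·12.1/467 = 5.3791363 × 10^6.
County 4: 11379²·(1 − 1452/11379)·7.78/1452 = 605250.42.
Sum = 6.1673459 × 10^6.
SE = √(6.1673459 × 10^6) = 2483.

2483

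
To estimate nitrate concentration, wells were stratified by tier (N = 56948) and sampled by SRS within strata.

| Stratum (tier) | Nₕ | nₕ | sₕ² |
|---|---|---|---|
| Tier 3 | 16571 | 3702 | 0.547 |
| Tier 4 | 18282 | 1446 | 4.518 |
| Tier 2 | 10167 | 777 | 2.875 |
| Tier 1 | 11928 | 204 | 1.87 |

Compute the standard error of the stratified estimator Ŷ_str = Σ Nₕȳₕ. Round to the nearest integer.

Var(Ŷ_str) = Σₕ Nₕ²(1 − fₕ)sₕ²/nₕ.
Tier 3: 16571²·(1 − 3702/16571)·0.547/3702 = 31509.712.
Tier 4: 18282²·(1 − 1446/18282)·4.518/1446 = 961702.08.
Tier 2: 10167²·(1 − 777/10167)·2.875/777 = 353244.37.
Tier 1: 11928²·(1 − 204/11928)·1.87/204 = 1.2819022 × 10^6.
Sum = 2.6283584 × 10^6.
SE = √(2.6283584 × 10^6) = 1621.

1621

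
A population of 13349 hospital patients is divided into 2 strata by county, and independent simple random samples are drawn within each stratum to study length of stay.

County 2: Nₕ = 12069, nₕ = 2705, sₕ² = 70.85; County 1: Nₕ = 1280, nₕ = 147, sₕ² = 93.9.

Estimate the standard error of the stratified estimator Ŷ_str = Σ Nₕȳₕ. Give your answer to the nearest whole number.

1971

Var(Ŷ_str) = Σₕ Nₕ²(1 − fₕ)sₕ²/nₕ.
County 2: 12069²·(1 − 2705/12069)·70.85/2705 = 2.9600925 × 10^6.
County 1: 1280²·(1 − 147/1280)·93.9/147 = 926377.8.
Sum = 3.8864703 × 10^6.
SE = √(3.8864703 × 10^6) = 1971.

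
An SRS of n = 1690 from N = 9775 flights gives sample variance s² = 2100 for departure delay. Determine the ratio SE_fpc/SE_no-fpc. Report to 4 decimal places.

f = n/N = 1690/9775 = 0.17289003.
SE_no-fpc = √(s²/n) = 1.1147213; SE_fpc = √((1−f)s²/n) = 1.0137898.
Ratio = √(1−f) = 0.90945587.

0.9095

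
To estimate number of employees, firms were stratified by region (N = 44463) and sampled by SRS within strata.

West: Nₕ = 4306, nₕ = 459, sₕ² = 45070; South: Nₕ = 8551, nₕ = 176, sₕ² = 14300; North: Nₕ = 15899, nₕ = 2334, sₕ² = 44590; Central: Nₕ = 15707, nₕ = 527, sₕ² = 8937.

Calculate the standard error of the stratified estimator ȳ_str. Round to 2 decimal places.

Var(ȳ_str) = Σₕ Wₕ²(1 − fₕ)sₕ²/nₕ with Wₕ = Nₕ/N, N = 44463.
West: Wₕ = 0.09684457; term = 0.09684457²·(1 − 0.10659545)·45070/459 = 0.82276074.
South: Wₕ = 0.19231721; term = 0.19231721²·(1 − 0.02058239)·14300/176 = 2.9432528.
North: Wₕ = 0.35757821; term = 0.35757821²·(1 − 0.14680169)·44590/2334 = 2.0841487.
Central: Wₕ = 0.35326001; term = 0.35326001²·(1 − 0.03355192)·8937/527 = 2.0452605.
Sum = 7.8954227.
SE = √(7.8954227) = 2.81.

2.81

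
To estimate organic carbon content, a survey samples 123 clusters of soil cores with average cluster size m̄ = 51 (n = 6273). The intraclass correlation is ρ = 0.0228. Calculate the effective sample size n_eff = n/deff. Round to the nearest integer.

deff = 1 + (51 − 1)·0.0228 = 1 + 1.14 = 2.14.
n_eff = 6273 / 2.14 = 2931.

2931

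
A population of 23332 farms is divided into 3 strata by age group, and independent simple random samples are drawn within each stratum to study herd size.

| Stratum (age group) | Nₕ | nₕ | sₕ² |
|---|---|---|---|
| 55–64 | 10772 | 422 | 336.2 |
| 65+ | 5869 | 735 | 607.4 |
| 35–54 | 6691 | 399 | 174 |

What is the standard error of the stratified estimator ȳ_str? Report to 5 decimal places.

0.49257

Var(ȳ_str) = Σₕ Wₕ²(1 − fₕ)sₕ²/nₕ with Wₕ = Nₕ/N, N = 23332.
55–64: Wₕ = 0.46168352; term = 0.46168352²·(1 − 0.03917564)·336.2/422 = 0.16316162.
65+: Wₕ = 0.25154295; term = 0.25154295²·(1 − 0.12523428)·607.4/735 = 0.045740772.
35–54: Wₕ = 0.28677353; term = 0.28677353²·(1 − 0.05963234)·174/399 = 0.033725016.
Sum = 0.24262741.
SE = √(0.24262741) = 0.49257.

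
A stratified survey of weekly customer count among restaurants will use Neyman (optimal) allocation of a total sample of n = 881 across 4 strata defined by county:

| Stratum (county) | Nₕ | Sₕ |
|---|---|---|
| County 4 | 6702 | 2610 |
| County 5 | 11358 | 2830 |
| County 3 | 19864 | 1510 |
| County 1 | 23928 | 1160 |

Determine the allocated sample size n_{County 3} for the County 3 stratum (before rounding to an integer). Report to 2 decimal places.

246.08

Neyman allocation: nₕ = n·NₕSₕ / Σⱼ NⱼSⱼ.
Σ NⱼSⱼ = 6702·2610 + 11358·2830 + 19864·1510 + 23928·1160 = 1.0738648 × 10^8.
n_{County 3} = 881·19864·1510 / (1.0738648 × 10^8) = 246.08.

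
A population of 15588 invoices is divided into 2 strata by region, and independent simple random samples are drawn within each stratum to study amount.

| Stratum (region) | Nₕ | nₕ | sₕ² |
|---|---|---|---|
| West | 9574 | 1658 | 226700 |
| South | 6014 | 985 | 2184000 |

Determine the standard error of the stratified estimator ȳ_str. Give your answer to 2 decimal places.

17.85

Var(ȳ_str) = Σₕ Wₕ²(1 − fₕ)sₕ²/nₕ with Wₕ = Nₕ/N, N = 15588.
West: Wₕ = 0.61419040; term = 0.61419040²·(1 − 0.17317736)·226700/1658 = 42.646698.
South: Wₕ = 0.38580960; term = 0.38580960²·(1 − 0.16378450)·2184000/985 = 275.98194.
Sum = 318.62864.
SE = √(318.62864) = 17.85.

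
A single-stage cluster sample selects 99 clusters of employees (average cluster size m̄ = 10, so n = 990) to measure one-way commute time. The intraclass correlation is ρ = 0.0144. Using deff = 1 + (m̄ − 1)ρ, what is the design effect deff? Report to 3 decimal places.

1.130

deff = 1 + (10 − 1)·0.0144 = 1 + 0.1296 = 1.1296.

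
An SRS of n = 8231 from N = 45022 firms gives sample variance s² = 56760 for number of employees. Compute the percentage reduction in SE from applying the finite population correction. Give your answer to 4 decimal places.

f = n/N = 8231/45022 = 0.18282173.
SE_no-fpc = √(s²/n) = 2.626001; SE_fpc = √((1−f)s²/n) = 2.3738501.
Ratio = √(1−f) = 0.90397913. Reduction = 100·(1 − 0.90397913) = 9.6021%.

9.6021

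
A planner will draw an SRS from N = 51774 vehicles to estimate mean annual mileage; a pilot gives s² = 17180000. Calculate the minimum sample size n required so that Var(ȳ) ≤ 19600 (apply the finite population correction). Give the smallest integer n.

Without fpc, n₀ = s²/D = 17180000/19600 = 876.5306.
With fpc, (1 − n/N)·s²/n ≤ D requires n ≥ n₀/(1 + n₀/N) = 876.5306/(1 + 876.5306/51774) = 861.9380.
Rounding up, n = 862.

862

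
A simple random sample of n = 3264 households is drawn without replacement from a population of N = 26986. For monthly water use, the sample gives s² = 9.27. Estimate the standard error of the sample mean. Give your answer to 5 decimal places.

Under SRS without replacement, Var(ȳ) = (1 − f)·s²/n with f = n/N = 3264/26986 = 0.12095160.
Var(ȳ) = (1 − 0.12095160)·9.27/3264 = 0.87904840·0.0028400735 = 0.0024965621.
SE(ȳ) = √(0.0024965621) = 0.04997.

0.04997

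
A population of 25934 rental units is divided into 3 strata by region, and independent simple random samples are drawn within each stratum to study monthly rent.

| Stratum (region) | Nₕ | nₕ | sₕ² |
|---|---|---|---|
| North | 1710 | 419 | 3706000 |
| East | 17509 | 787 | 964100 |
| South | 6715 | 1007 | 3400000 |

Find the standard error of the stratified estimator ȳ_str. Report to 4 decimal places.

27.4724

Var(ȳ_str) = Σₕ Wₕ²(1 − fₕ)sₕ²/nₕ with Wₕ = Nₕ/N, N = 25934.
North: Wₕ = 0.06593661; term = 0.06593661²·(1 − 0.24502924)·3706000/419 = 29.031851.
East: Wₕ = 0.67513689; term = 0.67513689²·(1 − 0.04494831)·964100/787 = 533.2832.
South: Wₕ = 0.25892651; term = 0.25892651²·(1 − 0.14996277)·3400000/1007 = 192.41566.
Sum = 754.73071.
SE = √(754.73071) = 27.4724.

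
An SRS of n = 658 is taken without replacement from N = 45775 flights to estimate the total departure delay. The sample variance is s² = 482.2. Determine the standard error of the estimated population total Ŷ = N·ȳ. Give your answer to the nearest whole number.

Var(Ŷ) = N²·Var(ȳ) = N²·(1 − n/N)·s²/n.
f = 658/45775 = 0.01437466; Var(ȳ) = 0.98562534·482.2/658 = 0.72229261.
Var(Ŷ) = 45775² · 0.72229261 = 1.5134563 × 10^9.
SE(Ŷ) = √(1.5134563 × 10^9) = 38903.

38903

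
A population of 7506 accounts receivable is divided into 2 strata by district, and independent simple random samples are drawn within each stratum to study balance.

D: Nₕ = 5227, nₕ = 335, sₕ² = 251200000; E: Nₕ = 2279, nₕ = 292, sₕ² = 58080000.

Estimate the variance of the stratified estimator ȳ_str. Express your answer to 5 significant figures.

Var(ȳ_str) = Σₕ Wₕ²(1 − fₕ)sₕ²/nₕ with Wₕ = Nₕ/N, N = 7506.
D: Wₕ = 0.69637623; term = 0.69637623²·(1 − 0.06409030)·251200000/335 = 340327.2.
E: Wₕ = 0.30362377; term = 0.30362377²·(1 − 0.12812637)·58080000/292 = 15987.068.
Sum = 356314.27.

356310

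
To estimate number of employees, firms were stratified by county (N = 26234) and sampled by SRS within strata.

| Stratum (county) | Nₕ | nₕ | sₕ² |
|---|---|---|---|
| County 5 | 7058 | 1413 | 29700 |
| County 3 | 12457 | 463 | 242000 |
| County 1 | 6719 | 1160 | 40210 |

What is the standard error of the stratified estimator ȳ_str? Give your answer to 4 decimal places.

10.7967

Var(ȳ_str) = Σₕ Wₕ²(1 − fₕ)sₕ²/nₕ with Wₕ = Nₕ/N, N = 26234.
County 5: Wₕ = 0.26904018; term = 0.26904018²·(1 − 0.20019836)·29700/1413 = 1.2168327.
County 3: Wₕ = 0.47484181; term = 0.47484181²·(1 − 0.03716786)·242000/463 = 113.47047.
County 1: Wₕ = 0.25611801; term = 0.25611801²·(1 − 0.17264474)·40210/1160 = 1.881258.
Sum = 116.56856.
SE = √(116.56856) = 10.7967.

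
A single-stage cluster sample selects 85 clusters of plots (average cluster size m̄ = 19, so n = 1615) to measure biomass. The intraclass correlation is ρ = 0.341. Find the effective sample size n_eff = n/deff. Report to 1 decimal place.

226.3

deff = 1 + (19 − 1)·0.341 = 1 + 6.138 = 7.138.
n_eff = 1615 / 7.138 = 226.3.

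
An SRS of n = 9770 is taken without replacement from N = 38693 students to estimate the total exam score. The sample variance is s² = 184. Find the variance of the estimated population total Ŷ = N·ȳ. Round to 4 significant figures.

2.108 × 10^7

Var(Ŷ) = N²·Var(ȳ) = N²·(1 − n/N)·s²/n.
f = 9770/38693 = 0.25250045; Var(ȳ) = 0.74749955·184/9770 = 0.014077781.
Var(Ŷ) = 38693² · 0.014077781 = 2.1076525 × 10^7.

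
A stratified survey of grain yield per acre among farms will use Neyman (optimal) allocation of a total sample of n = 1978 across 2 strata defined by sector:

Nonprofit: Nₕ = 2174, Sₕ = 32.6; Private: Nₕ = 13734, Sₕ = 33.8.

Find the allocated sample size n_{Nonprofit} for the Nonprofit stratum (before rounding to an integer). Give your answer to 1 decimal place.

262.0

Neyman allocation: nₕ = n·NₕSₕ / Σⱼ NⱼSⱼ.
Σ NⱼSⱼ = 2174·32.6 + 13734·33.8 = 535081.6.
n_{Nonprofit} = 1978·2174·32.6 / 535081.6 = 262.0.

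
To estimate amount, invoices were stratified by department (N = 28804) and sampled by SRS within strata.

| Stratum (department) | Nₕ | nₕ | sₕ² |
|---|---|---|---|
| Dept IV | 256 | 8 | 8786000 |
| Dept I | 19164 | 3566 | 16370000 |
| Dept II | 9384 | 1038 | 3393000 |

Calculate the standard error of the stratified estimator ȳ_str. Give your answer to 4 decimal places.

45.2386

Var(ȳ_str) = Σₕ Wₕ²(1 − fₕ)sₕ²/nₕ with Wₕ = Nₕ/N, N = 28804.
Dept IV: Wₕ = 0.00888765; term = 0.00888765²·(1 − 0.03125000)·8786000/8 = 84.040234.
Dept I: Wₕ = 0.66532426; term = 0.66532426²·(1 − 0.18607806)·16370000/3566 = 1653.9288.
Dept II: Wₕ = 0.32578808; term = 0.32578808²·(1 − 0.11061381)·3393000/1038 = 308.56544.
Sum = 2046.5345.
SE = √(2046.5345) = 45.2386.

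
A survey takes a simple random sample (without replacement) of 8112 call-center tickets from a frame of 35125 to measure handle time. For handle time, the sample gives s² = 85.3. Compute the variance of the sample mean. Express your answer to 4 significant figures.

Under SRS without replacement, Var(ȳ) = (1 − f)·s²/n with f = n/N = 8112/35125 = 0.23094662.
Var(ȳ) = (1 − 0.23094662)·85.3/8112 = 0.76905338·0.010515286 = 0.0080868162.

0.008087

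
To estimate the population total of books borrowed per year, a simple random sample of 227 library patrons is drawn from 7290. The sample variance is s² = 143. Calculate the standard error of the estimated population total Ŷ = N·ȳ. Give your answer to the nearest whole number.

Var(Ŷ) = N²·Var(ȳ) = N²·(1 − n/N)·s²/n.
f = 227/7290 = 0.03113855; Var(ȳ) = 0.96886145·143/227 = 0.61034003.
Var(Ŷ) = 7290² · 0.61034003 = 3.2435972 × 10^7.
SE(Ŷ) = √(3.2435972 × 10^7) = 5695.

5695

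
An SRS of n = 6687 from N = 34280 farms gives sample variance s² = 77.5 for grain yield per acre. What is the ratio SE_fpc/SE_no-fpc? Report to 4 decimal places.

f = n/N = 6687/34280 = 0.19507001.
SE_no-fpc = √(s²/n) = 0.10765524; SE_fpc = √((1−f)s²/n) = 0.096586014.
Ratio = √(1−f) = 0.89717891.

0.8972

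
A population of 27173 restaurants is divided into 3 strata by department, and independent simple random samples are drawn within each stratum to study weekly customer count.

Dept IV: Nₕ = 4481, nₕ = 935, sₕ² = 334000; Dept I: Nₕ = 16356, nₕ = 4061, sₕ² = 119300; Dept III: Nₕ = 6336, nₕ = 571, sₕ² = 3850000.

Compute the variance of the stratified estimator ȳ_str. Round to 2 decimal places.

349.24

Var(ȳ_str) = Σₕ Wₕ²(1 − fₕ)sₕ²/nₕ with Wₕ = Nₕ/N, N = 27173.
Dept IV: Wₕ = 0.16490634; term = 0.16490634²·(1 − 0.20865878)·334000/935 = 7.6872916.
Dept I: Wₕ = 0.60192102; term = 0.60192102²·(1 − 0.24828809)·119300/4061 = 8.0008829.
Dept III: Wₕ = 0.23317263; term = 0.23317263²·(1 − 0.09011995)·3850000/571 = 333.55229.
Sum = 349.24046.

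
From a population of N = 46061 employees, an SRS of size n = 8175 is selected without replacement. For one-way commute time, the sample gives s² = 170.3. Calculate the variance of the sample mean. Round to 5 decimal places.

0.01713

Under SRS without replacement, Var(ȳ) = (1 − f)·s²/n with f = n/N = 8175/46061 = 0.17748203.
Var(ȳ) = (1 − 0.17748203)·170.3/8175 = 0.82251797·0.020831804 = 0.017134533.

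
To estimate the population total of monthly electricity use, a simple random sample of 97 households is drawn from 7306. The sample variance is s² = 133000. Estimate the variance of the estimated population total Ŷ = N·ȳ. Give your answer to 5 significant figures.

7.2216 × 10^10

Var(Ŷ) = N²·Var(ȳ) = N²·(1 − n/N)·s²/n.
f = 97/7306 = 0.01327676; Var(ȳ) = 0.98672324·133000/97 = 1352.9298.
Var(Ŷ) = 7306² · 1352.9298 = 7.2216194 × 10^10.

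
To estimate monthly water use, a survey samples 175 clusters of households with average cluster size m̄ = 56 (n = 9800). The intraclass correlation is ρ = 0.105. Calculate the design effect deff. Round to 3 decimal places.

deff = 1 + (56 − 1)·0.105 = 1 + 5.775 = 6.775.

6.775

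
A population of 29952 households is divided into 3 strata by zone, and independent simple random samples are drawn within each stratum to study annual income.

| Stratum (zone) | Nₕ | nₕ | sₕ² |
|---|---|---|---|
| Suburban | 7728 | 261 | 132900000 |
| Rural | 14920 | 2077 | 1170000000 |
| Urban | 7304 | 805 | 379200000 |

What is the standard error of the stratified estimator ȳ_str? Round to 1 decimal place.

421.9

Var(ȳ_str) = Σₕ Wₕ²(1 − fₕ)sₕ²/nₕ with Wₕ = Nₕ/N, N = 29952.
Suburban: Wₕ = 0.25801282; term = 0.25801282²·(1 − 0.03377329)·132900000/261 = 32752.623.
Rural: Wₕ = 0.49813034; term = 0.49813034²·(1 − 0.13920912)·1170000000/2077 = 120318.67.
Urban: Wₕ = 0.24385684; term = 0.24385684²·(1 − 0.11021358)·379200000/805 = 24924.594.
Sum = 177995.89.
SE = √(177995.89) = 421.9.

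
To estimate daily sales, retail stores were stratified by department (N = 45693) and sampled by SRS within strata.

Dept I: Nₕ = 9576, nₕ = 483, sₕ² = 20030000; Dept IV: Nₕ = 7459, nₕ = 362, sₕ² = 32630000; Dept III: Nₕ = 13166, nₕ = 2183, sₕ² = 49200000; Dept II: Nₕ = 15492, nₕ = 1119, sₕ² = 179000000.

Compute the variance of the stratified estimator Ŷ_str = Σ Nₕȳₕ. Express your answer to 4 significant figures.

Var(Ŷ_str) = Σₕ Nₕ²(1 − fₕ)sₕ²/nₕ.
Dept I: 9576²·(1 − 483/9576)·20030000/483 = 3.6109805 × 10^12.
Dept IV: 7459²·(1 − 362/7459)·32630000/362 = 4.7715987 × 10^12.
Dept III: 13166²·(1 − 2183/13166)·49200000/2183 = 3.2590138 × 10^12.
Dept II: 15492²·(1 − 1119/15492)·179000000/1119 = 3.5618683 × 10^13.
Sum = 4.7260276 × 10^13.

4.726 × 10^13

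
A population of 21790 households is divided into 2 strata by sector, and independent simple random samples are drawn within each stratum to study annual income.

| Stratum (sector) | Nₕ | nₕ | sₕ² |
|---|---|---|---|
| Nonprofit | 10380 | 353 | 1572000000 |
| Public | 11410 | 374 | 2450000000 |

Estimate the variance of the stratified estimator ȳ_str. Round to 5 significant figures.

2.7135 × 10^6

Var(ȳ_str) = Σₕ Wₕ²(1 − fₕ)sₕ²/nₕ with Wₕ = Nₕ/N, N = 21790.
Nonprofit: Wₕ = 0.47636531; term = 0.47636531²·(1 − 0.03400771)·1572000000/353 = 976184.13.
Public: Wₕ = 0.52363469; term = 0.52363469²·(1 − 0.03277826)·2450000000/374 = 1.7373102 × 10^6.
Sum = 2.7134943 × 10^6.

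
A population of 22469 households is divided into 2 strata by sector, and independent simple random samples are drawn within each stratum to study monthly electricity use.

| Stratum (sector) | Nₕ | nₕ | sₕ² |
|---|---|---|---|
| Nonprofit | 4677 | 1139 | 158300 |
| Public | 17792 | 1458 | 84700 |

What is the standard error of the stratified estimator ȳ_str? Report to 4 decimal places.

Var(ȳ_str) = Σₕ Wₕ²(1 − fₕ)sₕ²/nₕ with Wₕ = Nₕ/N, N = 22469.
Nonprofit: Wₕ = 0.20815346; term = 0.20815346²·(1 − 0.24353218)·158300/1139 = 4.5552782.
Public: Wₕ = 0.79184654; term = 0.79184654²·(1 − 0.08194694)·84700/1458 = 33.440728.
Sum = 37.996006.
SE = √(37.996006) = 6.1641.

6.1641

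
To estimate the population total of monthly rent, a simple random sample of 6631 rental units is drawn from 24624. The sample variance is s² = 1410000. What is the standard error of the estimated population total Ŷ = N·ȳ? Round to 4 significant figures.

Var(Ŷ) = N²·Var(ȳ) = N²·(1 − n/N)·s²/n.
f = 6631/24624 = 0.26929012; Var(ȳ) = 0.73070988·1410000/6631 = 155.3764.
Var(Ŷ) = 24624² · 155.3764 = 9.421114 × 10^10.
SE(Ŷ) = √(9.421114 × 10^10) = 306900.

306900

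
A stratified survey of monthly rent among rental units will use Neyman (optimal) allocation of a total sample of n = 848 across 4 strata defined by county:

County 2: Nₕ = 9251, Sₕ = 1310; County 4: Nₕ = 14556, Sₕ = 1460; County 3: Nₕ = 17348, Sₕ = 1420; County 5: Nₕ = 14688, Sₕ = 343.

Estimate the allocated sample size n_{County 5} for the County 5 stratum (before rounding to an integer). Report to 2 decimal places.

67.77

Neyman allocation: nₕ = n·NₕSₕ / Σⱼ NⱼSⱼ.
Σ NⱼSⱼ = 9251·1310 + 14556·1460 + 17348·1420 + 14688·343 = 6.3042714 × 10^7.
n_{County 5} = 848·14688·343 / (6.3042714 × 10^7) = 67.77.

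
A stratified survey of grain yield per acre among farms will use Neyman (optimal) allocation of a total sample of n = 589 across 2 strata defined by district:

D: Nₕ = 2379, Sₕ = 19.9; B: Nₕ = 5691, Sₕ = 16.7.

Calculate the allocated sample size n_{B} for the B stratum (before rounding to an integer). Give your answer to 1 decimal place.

Neyman allocation: nₕ = n·NₕSₕ / Σⱼ NⱼSⱼ.
Σ NⱼSⱼ = 2379·19.9 + 5691·16.7 = 142381.8.
n_{B} = 589·5691·16.7 / 142381.8 = 393.2.

393.2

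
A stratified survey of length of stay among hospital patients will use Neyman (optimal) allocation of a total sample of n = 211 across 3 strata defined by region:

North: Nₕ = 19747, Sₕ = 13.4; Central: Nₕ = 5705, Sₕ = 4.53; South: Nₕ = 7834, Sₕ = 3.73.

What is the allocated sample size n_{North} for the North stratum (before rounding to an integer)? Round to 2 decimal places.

Neyman allocation: nₕ = n·NₕSₕ / Σⱼ NⱼSⱼ.
Σ NⱼSⱼ = 19747·13.4 + 5705·4.53 + 7834·3.73 = 319674.27.
n_{North} = 211·19747·13.4 / 319674.27 = 174.65.

174.65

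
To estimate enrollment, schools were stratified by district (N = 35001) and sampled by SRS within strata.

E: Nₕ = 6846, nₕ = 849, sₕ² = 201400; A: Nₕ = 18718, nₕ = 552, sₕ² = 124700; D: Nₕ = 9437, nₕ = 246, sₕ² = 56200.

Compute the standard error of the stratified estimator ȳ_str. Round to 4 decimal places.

9.3181

Var(ȳ_str) = Σₕ Wₕ²(1 − fₕ)sₕ²/nₕ with Wₕ = Nₕ/N, N = 35001.
E: Wₕ = 0.19559441; term = 0.19559441²·(1 − 0.12401402)·201400/849 = 7.9499027.
A: Wₕ = 0.53478472; term = 0.53478472²·(1 − 0.02949033)·124700/552 = 62.702553.
D: Wₕ = 0.26962087; term = 0.26962087²·(1 − 0.02606761)·56200/246 = 16.174729.
Sum = 86.827185.
SE = √(86.827185) = 9.3181.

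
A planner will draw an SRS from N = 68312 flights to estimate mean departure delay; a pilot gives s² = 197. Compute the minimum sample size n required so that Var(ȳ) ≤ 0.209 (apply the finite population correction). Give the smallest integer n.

Without fpc, n₀ = s²/D = 197/0.209 = 942.5837.
With fpc, (1 − n/N)·s²/n ≤ D requires n ≥ n₀/(1 + n₀/N) = 942.5837/(1 + 942.5837/68312) = 929.7547.
Rounding up, n = 930.

930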